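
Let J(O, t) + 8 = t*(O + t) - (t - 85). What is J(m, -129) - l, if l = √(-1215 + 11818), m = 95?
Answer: 4592 - √10603 ≈ 4489.0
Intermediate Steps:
l = √10603 ≈ 102.97
J(O, t) = 77 - t + t*(O + t) (J(O, t) = -8 + (t*(O + t) - (t - 85)) = -8 + (t*(O + t) - (-85 + t)) = -8 + (t*(O + t) + (85 - t)) = -8 + (85 - t + t*(O + t)) = 77 - t + t*(O + t))
J(m, -129) - l = (77 + (-129)² - 1*(-129) + 95*(-129)) - √10603 = (77 + 16641 + 129 - 12255) - √10603 = 4592 - √10603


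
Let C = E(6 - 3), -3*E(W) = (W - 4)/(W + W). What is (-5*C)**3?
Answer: -125/5832 ≈ -0.021433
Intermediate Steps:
E(W) = -(-4 + W)/(6*W) (E(W) = -(W - 4)/(3*(W + W)) = -(-4 + W)/(3*(2*W)) = -(-4 + W)*1/(2*W)/3 = -(-4 + W)/(6*W))
C = 1/18 (C = (4 - (6 - 3))/(6*(6 - 3)) = (1/6)*(4 - 1*3)/3 = (1/6)*(1/3)*(4 - 3) = (1/6)*(1/3)*1 = 1/18 ≈ 0.055556)
(-5*C)**3 = (-5*1/18)**3 = (-5/18)**3 = -125/5832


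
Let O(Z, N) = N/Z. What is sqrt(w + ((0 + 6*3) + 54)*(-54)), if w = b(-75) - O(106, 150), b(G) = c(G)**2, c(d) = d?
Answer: sqrt(4875258)/53 ≈ 41.660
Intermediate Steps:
b(G) = G**2
w = 298050/53 (w = (-75)**2 - 150/106 = 5625 - 150/106 = 5625 - 1*75/53 = 5625 - 75/53 = 298050/53 ≈ 5623.6)
sqrt(w + ((0 + 6*3) + 54)*(-54)) = sqrt(298050/53 + ((0 + 6*3) + 54)*(-54)) = sqrt(298050/53 + ((0 + 18) + 54)*(-54)) = sqrt(298050/53 + (18 + 54)*(-54)) = sqrt(298050/53 + 72*(-54)) = sqrt(298050/53 - 3888) = sqrt(91986/53) = sqrt(4875258)/53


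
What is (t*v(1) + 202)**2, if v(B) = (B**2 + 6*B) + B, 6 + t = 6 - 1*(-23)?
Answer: 148996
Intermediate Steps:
t = 23 (t = -6 + (6 - 1*(-23)) = -6 + (6 + 23) = -6 + 29 = 23)
v(B) = B**2 + 7*B
(t*v(1) + 202)**2 = (23*(1*(7 + 1)) + 202)**2 = (23*(1*8) + 202)**2 = (23*8 + 202)**2 = (184 + 202)**2 = 386**2 = 148996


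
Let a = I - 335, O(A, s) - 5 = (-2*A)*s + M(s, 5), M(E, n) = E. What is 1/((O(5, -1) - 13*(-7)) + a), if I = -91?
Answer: -1/321 ≈ -0.0031153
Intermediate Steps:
O(A, s) = 5 + s - 2*A*s (O(A, s) = 5 + ((-2*A)*s + s) = 5 + (-2*A*s + s) = 5 + (s - 2*A*s) = 5 + s - 2*A*s)
a = -426 (a = -91 - 335 = -426)
1/((O(5, -1) - 13*(-7)) + a) = 1/(((5 - 1 - 2*5*(-1)) - 13*(-7)) - 426) = 1/(((5 - 1 + 10) + 91) - 426) = 1/((14 + 91) - 426) = 1/(105 - 426) = 1/(-321) = -1/321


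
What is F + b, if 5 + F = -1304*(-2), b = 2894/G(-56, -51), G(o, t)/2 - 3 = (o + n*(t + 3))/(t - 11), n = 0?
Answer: 359820/121 ≈ 2973.7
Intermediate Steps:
G(o, t) = 6 + 2*o/(-11 + t) (G(o, t) = 6 + 2*((o + 0*(t + 3))/(t - 11)) = 6 + 2*((o + 0*(3 + t))/(-11 + t)) = 6 + 2*((o + 0)/(-11 + t)) = 6 + 2*(o/(-11 + t)) = 6 + 2*o/(-11 + t))
b = 44857/121 (b = 2894/((2*(-33 - 56 + 3*(-51))/(-11 - 51))) = 2894/((2*(-33 - 56 - 153)/(-62))) = 2894/((2*(-1/62)*(-242))) = 2894/(242/31) = 2894*(31/242) = 44857/121 ≈ 370.72)
F = 2603 (F = -5 - 1304*(-2) = -5 + 2608 = 2603)
F + b = 2603 + 44857/121 = 359820/121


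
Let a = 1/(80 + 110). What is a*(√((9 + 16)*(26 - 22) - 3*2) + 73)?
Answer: 73/190 + √94/190 ≈ 0.43524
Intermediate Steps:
a = 1/190 ≈ 0.0052632
a*(√((9 + 16)*(26 - 22) - 3*2) + 73) = (√((9 + 16)*(26 - 22) - 3*2) + 73)/190 = (√(25*4 - 6) + 73)/190 = (√(100 - 6) + 73)/190 = (√94 + 73)/190 = (73 + √94)/190 = 73/190 + √94/190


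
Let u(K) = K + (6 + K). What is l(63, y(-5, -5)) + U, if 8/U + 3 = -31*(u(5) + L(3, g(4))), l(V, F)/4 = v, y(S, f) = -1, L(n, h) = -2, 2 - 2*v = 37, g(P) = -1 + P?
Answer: -30598/437 ≈ -70.018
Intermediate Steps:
u(K) = 6 + 2*K
v = -35/2 (v = 1 - ½*37 = 1 - 37/2 = -35/2 ≈ -17.500)
l(V, F) = -70 (l(V, F) = 4*(-35/2) = -70)
U = -8/437 (U = 8/(-3 - 31*((6 + 2*5) - 2)) = 8/(-3 - 31*((6 + 10) - 2)) = 8/(-3 - 31*(16 - 2)) = 8/(-3 - 31*14) = 8/(-3 - 434) = 8/(-437) = 8*(-1/437) = -8/437 ≈ -0.018307)
l(63, y(-5, -5)) + U = -70 - 8/437 = -30598/437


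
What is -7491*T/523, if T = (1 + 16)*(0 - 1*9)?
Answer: 1146123/523 ≈ 2191.4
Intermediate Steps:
T = -153 (T = 17*(0 - 9) = 17*(-9) = -153)
-7491*T/523 = -(-1146123)/523 = -7491*(-153/523) = 1146123/523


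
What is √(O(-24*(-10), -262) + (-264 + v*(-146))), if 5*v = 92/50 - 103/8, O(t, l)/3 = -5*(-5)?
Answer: √333055/50 ≈ 11.542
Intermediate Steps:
O(t, l) = 75 (O(t, l) = 3*(-5*(-5)) = 3*25 = 75)
v = -2207/1000 (v = (92/50 - 103/8)/5 = (92*(1/50) - 103*⅛)/5 = (46/25 - 103/8)/5 = (⅕)*(-2207/200) = -2207/1000 ≈ -2.2070)
√(O(-24*(-10), -262) + (-264 + v*(-146))) = √(75 + (-264 - 2207/1000*(-146))) = √(75 + (-264 + 161111/500)) = √(75 + 29111/500) = √(66611/500) = √333055/50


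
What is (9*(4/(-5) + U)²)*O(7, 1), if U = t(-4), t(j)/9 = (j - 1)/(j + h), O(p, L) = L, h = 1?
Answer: 45369/25 ≈ 1814.8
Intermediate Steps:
t(j) = 9*(-1 + j)/(1 + j) (t(j) = 9*((j - 1)/(j + 1)) = 9*((-1 + j)/(1 + j)) = 9*(-1 + j)/(1 + j))
U = 15 (U = 9*(-1 - 4)/(1 - 4) = 9*(-5)/(-3) = 9*(-⅓)*(-5) = 15)
(9*(4/(-5) + U)²)*O(7, 1) = (9*(4/(-5) + 15)²)*1 = (9*(4*(-⅕) + 15)²)*1 = (9*(-⅘ + 15)²)*1 = (9*(71/5)²)*1 = (9*(5041/25))*1 = (45369/25)*1 = 45369/25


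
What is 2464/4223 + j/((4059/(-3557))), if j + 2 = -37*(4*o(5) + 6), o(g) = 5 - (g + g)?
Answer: -62934500/139359 ≈ -451.60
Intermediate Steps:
o(g) = 5 - 2*g
j = 516 (j = -2 - 37*(4*(5 - 2*5) + 6) = -2 - 37*(4*(5 - 10) + 6) = -2 - 37*(4*(-5) + 6) = -2 - 37*(-20 + 6) = -2 - 37*(-14) = -2 + 518 = 516)
2464/4223 + j/((4059/(-3557))) = 2464/4223 + 516/((4059/(-3557))) = 2464*(1/4223) + 516/((4059*(-1/3557))) = 2464/4223 + 516/(-4059/3557) = 2464/4223 + 516*(-3557/4059) = 2464/4223 - 611804/1353 = -62934500/139359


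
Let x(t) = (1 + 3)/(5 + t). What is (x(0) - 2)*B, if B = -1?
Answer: 6/5 ≈ 1.2000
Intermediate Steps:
x(t) = 4/(5 + t)
(x(0) - 2)*B = (4/(5 + 0) - 2)*(-1) = (4/5 - 2)*(-1) = (4*(⅕) - 2)*(-1) = (⅘ - 2)*(-1) = -6/5*(-1) = 6/5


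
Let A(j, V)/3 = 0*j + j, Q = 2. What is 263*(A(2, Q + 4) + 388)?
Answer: 103622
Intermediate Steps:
A(j, V) = 3*j (A(j, V) = 3*(0*j + j) = 3*(0 + j) = 3*j)
263*(A(2, Q + 4) + 388) = 263*(3*2 + 388) = 263*(6 + 388) = 263*394 = 103622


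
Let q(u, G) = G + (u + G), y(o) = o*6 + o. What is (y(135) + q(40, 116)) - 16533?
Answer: -15316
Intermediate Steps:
y(o) = 7*o (y(o) = 6*o + o = 7*o)
q(u, G) = u + 2*G (q(u, G) = G + (G + u) = u + 2*G)
(y(135) + q(40, 116)) - 16533 = (7*135 + (40 + 2*116)) - 16533 = (945 + (40 + 232)) - 16533 = (945 + 272) - 16533 = 1217 - 16533 = -15316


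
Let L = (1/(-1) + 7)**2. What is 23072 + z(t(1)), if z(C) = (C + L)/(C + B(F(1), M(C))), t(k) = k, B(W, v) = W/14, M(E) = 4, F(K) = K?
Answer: 346598/15 ≈ 23107.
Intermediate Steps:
L = 36 (L = (1*(-1) + 7)**2 = (-1 + 7)**2 = 6**2 = 36)
B(W, v) = W/14 (B(W, v) = W*(1/14) = W/14)
z(C) = (36 + C)/(1/14 + C) (z(C) = (C + 36)/(C + (1/14)*1) = (36 + C)/(C + 1/14) = (36 + C)/(1/14 + C))
23072 + z(t(1)) = 23072 + 14*(36 + 1)/(1 + 14*1) = 23072 + 14*37/(1 + 14) = 23072 + 14*37/15 = 23072 + 14*(1/15)*37 = 23072 + 518/15 = 346598/15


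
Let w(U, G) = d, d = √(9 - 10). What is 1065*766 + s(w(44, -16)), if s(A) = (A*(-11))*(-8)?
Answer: 815790 + 88*I ≈ 8.1579e+5 + 88.0*I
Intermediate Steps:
d = I (d = √(-1) = I ≈ 1.0*I)
w(U, G) = I
s(A) = 88*A (s(A) = -11*A*(-8) = 88*A)
1065*766 + s(w(44, -16)) = 1065*766 + 88*I = 815790 + 88*I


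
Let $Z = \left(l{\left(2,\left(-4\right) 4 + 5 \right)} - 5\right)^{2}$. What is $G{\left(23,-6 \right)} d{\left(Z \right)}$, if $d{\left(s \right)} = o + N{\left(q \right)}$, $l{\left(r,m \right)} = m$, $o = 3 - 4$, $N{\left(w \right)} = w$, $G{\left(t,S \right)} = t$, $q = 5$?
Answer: $92$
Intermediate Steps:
$o = -1$ ($o = 3 - 4 = -1$)
$Z = 256$ ($Z = \left(\left(\left(-4\right) 4 + 5\right) - 5\right)^{2} = \left(\left(-16 + 5\right) - 5\right)^{2} = \left(-11 - 5\right)^{2} = \left(-16\right)^{2} = 256$)
$d{\left(s \right)} = 4$ ($d{\left(s \right)} = -1 + 5 = 4$)
$G{\left(23,-6 \right)} d{\left(Z \right)} = 23 \cdot 4 = 92$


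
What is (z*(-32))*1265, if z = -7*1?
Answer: 283360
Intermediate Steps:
z = -7
(z*(-32))*1265 = -7*(-32)*1265 = 224*1265 = 283360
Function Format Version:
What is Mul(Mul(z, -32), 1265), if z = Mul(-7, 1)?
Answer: 283360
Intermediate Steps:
z = -7
Mul(Mul(z, -32), 1265) = Mul(Mul(-7, -32), 1265) = Mul(224, 1265) = 283360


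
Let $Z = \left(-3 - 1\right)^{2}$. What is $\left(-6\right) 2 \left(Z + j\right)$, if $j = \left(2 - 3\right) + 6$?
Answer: $-252$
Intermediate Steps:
$j = 5$ ($j = -1 + 6 = 5$)
$Z = 16$ ($Z = \left(-4\right)^{2} = 16$)
$\left(-6\right) 2 \left(Z + j\right) = \left(-6\right) 2 \left(16 + 5\right) = \left(-12\right) 21 = -252$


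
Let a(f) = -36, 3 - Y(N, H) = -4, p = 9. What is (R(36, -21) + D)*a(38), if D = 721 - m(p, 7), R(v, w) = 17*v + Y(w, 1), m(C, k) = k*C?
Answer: -45972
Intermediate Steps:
m(C, k) = C*k
Y(N, H) = 7 (Y(N, H) = 3 - 1*(-4) = 3 + 4 = 7)
R(v, w) = 7 + 17*v (R(v, w) = 17*v + 7 = 7 + 17*v)
D = 658 (D = 721 - 9*7 = 721 - 1*63 = 721 - 63 = 658)
(R(36, -21) + D)*a(38) = ((7 + 17*36) + 658)*(-36) = ((7 + 612) + 658)*(-36) = (619 + 658)*(-36) = 1277*(-36) = -45972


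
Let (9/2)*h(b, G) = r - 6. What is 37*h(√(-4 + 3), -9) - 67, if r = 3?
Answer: -275/3 ≈ -91.667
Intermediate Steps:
h(b, G) = -⅔ (h(b, G) = 2*(3 - 6)/9 = (2/9)*(-3) = -⅔)
37*h(√(-4 + 3), -9) - 67 = 37*(-⅔) - 67 = -74/3 - 67 = -275/3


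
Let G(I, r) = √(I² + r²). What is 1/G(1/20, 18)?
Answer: 20*√129601/129601 ≈ 0.055555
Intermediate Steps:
1/G(1/20, 18) = 1/(√((1/20)² + 18²)) = 1/(√((1/20)² + 324)) = 1/(√(1/400 + 324)) = 1/(√(129601/400)) = 1/(√129601/20) = 20*√129601/129601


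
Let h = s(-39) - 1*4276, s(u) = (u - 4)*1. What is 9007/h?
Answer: -9007/4319 ≈ -2.0854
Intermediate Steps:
s(u) = -4 + u (s(u) = (-4 + u)*1 = -4 + u)
h = -4319 (h = (-4 - 39) - 1*4276 = -43 - 4276 = -4319)
9007/h = 9007/(-4319) = 9007*(-1/4319) = -9007/4319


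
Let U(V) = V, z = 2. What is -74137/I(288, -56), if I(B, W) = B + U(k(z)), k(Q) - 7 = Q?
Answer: -74137/297 ≈ -249.62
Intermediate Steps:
k(Q) = 7 + Q
I(B, W) = 9 + B (I(B, W) = B + (7 + 2) = B + 9 = 9 + B)
-74137/I(288, -56) = -74137/(9 + 288) = -74137/297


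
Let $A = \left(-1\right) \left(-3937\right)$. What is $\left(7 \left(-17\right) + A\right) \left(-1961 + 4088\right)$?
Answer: $8120886$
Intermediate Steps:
$A = 3937$
$\left(7 \left(-17\right) + A\right) \left(-1961 + 4088\right) = \left(7 \left(-17\right) + 3937\right) \left(-1961 + 4088\right) = \left(-119 + 3937\right) 2127 = 3818 \cdot 2127 = 8120886$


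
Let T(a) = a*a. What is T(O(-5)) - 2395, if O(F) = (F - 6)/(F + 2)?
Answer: -21434/9 ≈ -2381.6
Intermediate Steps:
O(F) = (-6 + F)/(2 + F)
T(a) = a²
T(O(-5)) - 2395 = ((-6 - 5)/(2 - 5))² - 2395 = (-11/(-3))² - 2395 = (-⅓*(-11))² - 2395 = (11/3)² - 2395 = 121/9 - 2395 = -21434/9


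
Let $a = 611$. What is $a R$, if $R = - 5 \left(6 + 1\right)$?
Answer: $-21385$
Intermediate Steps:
$R = -35$ ($R = \left(-5\right) 7 = -35$)
$a R = 611 \left(-35\right) = -21385$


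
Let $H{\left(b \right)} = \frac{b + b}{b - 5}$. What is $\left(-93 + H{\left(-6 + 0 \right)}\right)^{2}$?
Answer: $\frac{1022121}{121} \approx 8447.3$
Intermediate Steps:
$H{\left(b \right)} = \frac{2 b}{-5 + b}$
$\left(-93 + H{\left(-6 + 0 \right)}\right)^{2} = \left(-93 + \frac{2 \left(-6 + 0\right)}{-5 + \left(-6 + 0\right)}\right)^{2} = \left(-93 + 2 \left(-6\right) \frac{1}{-5 - 6}\right)^{2} = \left(-93 + 2 \left(-6\right) \frac{1}{-11}\right)^{2} = \left(-93 + 2 \left(-6\right) \left(- \frac{1}{11}\right)\right)^{2} = \left(-93 + \frac{12}{11}\right)^{2} = \left(- \frac{1011}{11}\right)^{2} = \frac{1022121}{121}$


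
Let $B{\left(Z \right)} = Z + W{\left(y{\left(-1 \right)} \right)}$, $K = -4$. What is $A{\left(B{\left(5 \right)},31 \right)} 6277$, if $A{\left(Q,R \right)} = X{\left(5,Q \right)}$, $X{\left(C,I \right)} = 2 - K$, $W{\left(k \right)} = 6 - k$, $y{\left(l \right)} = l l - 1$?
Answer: $37662$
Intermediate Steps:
$y{\left(l \right)} = -1 + l^{2}$ ($y{\left(l \right)} = l^{2} - 1 = -1 + l^{2}$)
$X{\left(C,I \right)} = 6$ ($X{\left(C,I \right)} = 2 - -4 = 2 + 4 = 6$)
$B{\left(Z \right)} = 6 + Z$ ($B{\left(Z \right)} = Z + \left(6 - \left(-1 + \left(-1\right)^{2}\right)\right) = Z + \left(6 - \left(-1 + 1\right)\right) = Z + \left(6 - 0\right) = Z + \left(6 + 0\right) = Z + 6 = 6 + Z$)
$A{\left(Q,R \right)} = 6$
$A{\left(B{\left(5 \right)},31 \right)} 6277 = 6 \cdot 6277 = 37662$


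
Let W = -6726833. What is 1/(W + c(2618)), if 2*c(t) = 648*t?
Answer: -1/5878601 ≈ -1.7011e-7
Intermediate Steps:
c(t) = 324*t (c(t) = (648*t)/2 = 324*t)
1/(W + c(2618)) = 1/(-6726833 + 324*2618) = 1/(-6726833 + 848232) = 1/(-5878601) = -1/5878601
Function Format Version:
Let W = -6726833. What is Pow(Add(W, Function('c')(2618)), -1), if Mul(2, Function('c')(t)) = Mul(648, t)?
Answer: Rational(-1, 5878601) ≈ -1.7011e-7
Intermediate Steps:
Function('c')(t) = Mul(324, t) (Function('c')(t) = Mul(Rational(1, 2), Mul(648, t)) = Mul(324, t))
Pow(Add(W, Function('c')(2618)), -1) = Pow(Add(-6726833, Mul(324, 2618)), -1) = Pow(Add(-6726833, 848232), -1) = Pow(-5878601, -1) = Rational(-1, 5878601)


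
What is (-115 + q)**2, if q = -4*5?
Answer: 18225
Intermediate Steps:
q = -20
(-115 + q)**2 = (-115 - 20)**2 = (-135)**2 = 18225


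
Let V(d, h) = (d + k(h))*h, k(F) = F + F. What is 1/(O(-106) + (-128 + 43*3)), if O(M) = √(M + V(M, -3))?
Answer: -1/229 + √230/229 ≈ 0.061859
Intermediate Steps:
k(F) = 2*F
V(d, h) = h*(d + 2*h) (V(d, h) = (d + 2*h)*h = h*(d + 2*h))
O(M) = √(18 - 2*M) (O(M) = √(M - 3*(M + 2*(-3))) = √(M - 3*(M - 6)) = √(M - 3*(-6 + M)) = √(M + (18 - 3*M)) = √(18 - 2*M))
1/(O(-106) + (-128 + 43*3)) = 1/(√(18 - 2*(-106)) + (-128 + 43*3)) = 1/(√(18 + 212) + (-128 + 129)) = 1/(√230 + 1) = 1/(1 + √230)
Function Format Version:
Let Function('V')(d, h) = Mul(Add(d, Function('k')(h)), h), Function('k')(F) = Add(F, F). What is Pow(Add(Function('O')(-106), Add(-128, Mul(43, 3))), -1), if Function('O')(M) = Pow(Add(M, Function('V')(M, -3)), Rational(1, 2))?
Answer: Add(Rational(-1, 229), Mul(Rational(1, 229), Pow(230, Rational(1, 2)))) ≈ 0.061859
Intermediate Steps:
Function('k')(F) = Mul(2, F)
Function('V')(d, h) = Mul(h, Add(d, Mul(2, h))) (Function('V')(d, h) = Mul(Add(d, Mul(2, h)), h) = Mul(h, Add(d, Mul(2, h))))
Function('O')(M) = Pow(Add(18, Mul(-2, M)), Rational(1, 2)) (Function('O')(M) = Pow(Add(M, Mul(-3, Add(M, Mul(2, -3)))), Rational(1, 2)) = Pow(Add(M, Mul(-3, Add(M, -6))), Rational(1, 2)) = Pow(Add(M, Mul(-3, Add(-6, M))), Rational(1, 2)) = Pow(Add(M, Add(18, Mul(-3, M))), Rational(1, 2)) = Pow(Add(18, Mul(-2, M)), Rational(1, 2)))
Pow(Add(Function('O')(-106), Add(-128, Mul(43, 3))), -1) = Pow(Add(Pow(Add(18, Mul(-2, -106)), Rational(1, 2)), Add(-128, Mul(43, 3))), -1) = Pow(Add(Pow(Add(18, 212), Rational(1, 2)), Add(-128, 129)), -1) = Pow(Add(Pow(230, Rational(1, 2)), 1), -1) = Pow(Add(1, Pow(230, Rational(1, 2))), -1)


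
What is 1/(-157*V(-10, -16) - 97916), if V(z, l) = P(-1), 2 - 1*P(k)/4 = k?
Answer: -1/99800 ≈ -1.0020e-5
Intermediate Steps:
P(k) = 8 - 4*k
V(z, l) = 12 (V(z, l) = 8 - 4*(-1) = 8 + 4 = 12)
1/(-157*V(-10, -16) - 97916) = 1/(-157*12 - 97916) = 1/(-1884 - 97916) = 1/(-99800) = -1/99800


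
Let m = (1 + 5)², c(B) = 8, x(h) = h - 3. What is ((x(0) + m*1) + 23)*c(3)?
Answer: 448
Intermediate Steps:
x(h) = -3 + h
m = 36 (m = 6² = 36)
((x(0) + m*1) + 23)*c(3) = (((-3 + 0) + 36*1) + 23)*8 = ((-3 + 36) + 23)*8 = (33 + 23)*8 = 56*8 = 448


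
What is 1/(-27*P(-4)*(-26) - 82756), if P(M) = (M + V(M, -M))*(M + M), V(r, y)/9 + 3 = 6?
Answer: -1/211924 ≈ -4.7187e-6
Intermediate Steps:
V(r, y) = 27 (V(r, y) = -27 + 9*6 = -27 + 54 = 27)
P(M) = 2*M*(27 + M) (P(M) = (M + 27)*(M + M) = (27 + M)*(2*M) = 2*M*(27 + M))
1/(-27*P(-4)*(-26) - 82756) = 1/(-54*(-4)*(27 - 4)*(-26) - 82756) = 1/(-54*(-4)*23*(-26) - 82756) = 1/(-27*(-184)*(-26) - 82756) = 1/(4968*(-26) - 82756) = 1/(-129168 - 82756) = 1/(-211924) = -1/211924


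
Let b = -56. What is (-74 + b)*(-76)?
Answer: 9880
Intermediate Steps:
(-74 + b)*(-76) = (-74 - 56)*(-76) = -130*(-76) = 9880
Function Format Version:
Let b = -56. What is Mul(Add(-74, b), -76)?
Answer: 9880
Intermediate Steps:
Mul(Add(-74, b), -76) = Mul(Add(-74, -56), -76) = Mul(-130, -76) = 9880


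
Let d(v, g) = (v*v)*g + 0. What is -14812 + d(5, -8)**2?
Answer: 25188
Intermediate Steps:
d(v, g) = g*v**2 (d(v, g) = v**2*g + 0 = g*v**2 + 0 = g*v**2)
-14812 + d(5, -8)**2 = -14812 + (-8*5**2)**2 = -14812 + (-8*25)**2 = -14812 + (-200)**2 = -14812 + 40000 = 25188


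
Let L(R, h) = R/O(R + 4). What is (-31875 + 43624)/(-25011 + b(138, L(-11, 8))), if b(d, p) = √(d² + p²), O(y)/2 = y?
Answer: -57595430844/122604090971 - 164486*√3732745/122604090971 ≈ -0.47236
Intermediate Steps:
O(y) = 2*y
L(R, h) = R/(8 + 2*R) (L(R, h) = R/((2*(R + 4))) = R/((2*(4 + R))) = R/(8 + 2*R))
(-31875 + 43624)/(-25011 + b(138, L(-11, 8))) = (-31875 + 43624)/(-25011 + √(138² + ((½)*(-11)/(4 - 11))²)) = 11749/(-25011 + √(19044 + ((½)*(-11)/(-7))²)) = 11749/(-25011 + √(19044 + ((½)*(-11)*(-⅐))²)) = 11749/(-25011 + √(19044 + (11/14)²)) = 11749/(-25011 + √(19044 + 121/196)) = 11749/(-25011 + √(3732745/196)) = 11749/(-25011 + √3732745/14)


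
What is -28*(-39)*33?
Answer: 36036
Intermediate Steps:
-28*(-39)*33 = 1092*33 = 36036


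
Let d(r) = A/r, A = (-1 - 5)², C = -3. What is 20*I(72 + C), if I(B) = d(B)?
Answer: 240/23 ≈ 10.435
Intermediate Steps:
A = 36 (A = (-6)² = 36)
d(r) = 36/r
I(B) = 36/B
20*I(72 + C) = 20*(36/(72 - 3)) = 20*(36/69) = 20*(36*(1/69)) = 20*(12/23) = 240/23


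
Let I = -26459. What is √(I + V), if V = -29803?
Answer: I*√56262 ≈ 237.2*I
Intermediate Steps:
√(I + V) = √(-26459 - 29803) = √(-56262) = I*√56262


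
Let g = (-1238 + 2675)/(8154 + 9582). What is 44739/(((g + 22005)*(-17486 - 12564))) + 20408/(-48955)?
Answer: -7979447084382404/19138104806131225 ≈ -0.41694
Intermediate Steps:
g = 479/5912 (g = 1437/17736 = 1437*(1/17736) = 479/5912 ≈ 0.081022)
44739/(((g + 22005)*(-17486 - 12564))) + 20408/(-48955) = 44739/(((479/5912 + 22005)*(-17486 - 12564))) + 20408/(-48955) = 44739/(((130094039/5912)*(-30050))) + 20408*(-1/48955) = 44739/(-1954662935975/2956) - 20408/48955 = 44739*(-2956/1954662935975) - 20408/48955 = -132248484/1954662935975 - 20408/48955 = -7979447084382404/19138104806131225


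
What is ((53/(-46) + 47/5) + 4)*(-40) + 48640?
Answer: 1107452/23 ≈ 48150.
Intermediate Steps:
((53/(-46) + 47/5) + 4)*(-40) + 48640 = ((53*(-1/46) + 47*(⅕)) + 4)*(-40) + 48640 = ((-53/46 + 47/5) + 4)*(-40) + 48640 = (1897/230 + 4)*(-40) + 48640 = (2817/230)*(-40) + 48640 = -11268/23 + 48640 = 1107452/23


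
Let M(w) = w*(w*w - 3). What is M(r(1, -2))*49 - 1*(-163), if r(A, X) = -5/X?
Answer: 4489/8 ≈ 561.13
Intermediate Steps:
M(w) = w*(-3 + w²) (M(w) = w*(w² - 3) = w*(-3 + w²))
M(r(1, -2))*49 - 1*(-163) = ((-5/(-2))*(-3 + (-5/(-2))²))*49 - 1*(-163) = ((-5*(-½))*(-3 + (-5*(-½))²))*49 + 163 = (5*(-3 + (5/2)²)/2)*49 + 163 = (5*(-3 + 25/4)/2)*49 + 163 = ((5/2)*(13/4))*49 + 163 = (65/8)*49 + 163 = 3185/8 + 163 = 4489/8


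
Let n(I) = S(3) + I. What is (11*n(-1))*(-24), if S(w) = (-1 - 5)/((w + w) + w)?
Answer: 440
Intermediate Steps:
S(w) = -2/w (S(w) = -6/(2*w + w) = -6*1/(3*w) = -2/w)
n(I) = -2/3 + I
(11*n(-1))*(-24) = (11*(-2/3 - 1))*(-24) = (11*(-5/3))*(-24) = -55/3*(-24) = 440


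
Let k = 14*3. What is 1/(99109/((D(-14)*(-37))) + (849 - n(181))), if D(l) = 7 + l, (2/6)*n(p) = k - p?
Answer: 259/427003 ≈ 0.00060655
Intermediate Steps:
k = 42
n(p) = 126 - 3*p (n(p) = 3*(42 - p) = 126 - 3*p)
1/(99109/((D(-14)*(-37))) + (849 - n(181))) = 1/(99109/(((7 - 14)*(-37))) + (849 - (126 - 3*181))) = 1/(99109/((-7*(-37))) + (849 - (126 - 543))) = 1/(99109/259 + (849 - 1*(-417))) = 1/(99109*(1/259) + (849 + 417)) = 1/(99109/259 + 1266) = 1/(427003/259) = 259/427003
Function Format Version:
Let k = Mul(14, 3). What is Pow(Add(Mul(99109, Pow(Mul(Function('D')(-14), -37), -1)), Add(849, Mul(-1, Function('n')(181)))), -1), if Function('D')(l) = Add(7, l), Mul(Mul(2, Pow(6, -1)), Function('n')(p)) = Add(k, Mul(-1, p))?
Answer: Rational(259, 427003) ≈ 0.00060655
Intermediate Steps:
k = 42
Function('n')(p) = Add(126, Mul(-3, p)) (Function('n')(p) = Mul(3, Add(42, Mul(-1, p))) = Add(126, Mul(-3, p)))
Pow(Add(Mul(99109, Pow(Mul(Function('D')(-14), -37), -1)), Add(849, Mul(-1, Function('n')(181)))), -1) = Pow(Add(Mul(99109, Pow(Mul(Add(7, -14), -37), -1)), Add(849, Mul(-1, Add(126, Mul(-3, 181))))), -1) = Pow(Add(Mul(99109, Pow(Mul(-7, -37), -1)), Add(849, Mul(-1, Add(126, -543)))), -1) = Pow(Add(Mul(99109, Pow(259, -1)), Add(849, Mul(-1, -417))), -1) = Pow(Add(Mul(99109, Rational(1, 259)), Add(849, 417)), -1) = Pow(Add(Rational(99109, 259), 1266), -1) = Pow(Rational(427003, 259), -1) = Rational(259, 427003)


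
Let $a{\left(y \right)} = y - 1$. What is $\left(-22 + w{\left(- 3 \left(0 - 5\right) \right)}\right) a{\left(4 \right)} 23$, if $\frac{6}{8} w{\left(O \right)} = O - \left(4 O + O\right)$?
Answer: $-7038$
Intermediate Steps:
$a{\left(y \right)} = -1 + y$
$w{\left(O \right)} = - \frac{16 O}{3}$ ($w{\left(O \right)} = \frac{4 \left(O - \left(4 O + O\right)\right)}{3} = \frac{4 \left(O - 5 O\right)}{3} = \frac{4 \left(- 4 O\right)}{3} = - \frac{16 O}{3}$)
$\left(-22 + w{\left(- 3 \left(0 - 5\right) \right)}\right) a{\left(4 \right)} 23 = \left(-22 - \frac{16 \left(- 3 \left(0 - 5\right)\right)}{3}\right) \left(-1 + 4\right) 23 = \left(-22 - \frac{16 \left(\left(-3\right) \left(-5\right)\right)}{3}\right) 3 \cdot 23 = \left(-22 - 80\right) 3 \cdot 23 = \left(-102\right) 3 \cdot 23 = \left(-306\right) 23 = -7038$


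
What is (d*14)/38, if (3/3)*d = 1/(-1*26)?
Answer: -7/494 ≈ -0.014170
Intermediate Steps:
d = -1/26 (d = 1/(-1*26) = 1/(-26) = -1/26 ≈ -0.038462)
(d*14)/38 = -1/26*14/38 = -7/13*1/38 = -7/494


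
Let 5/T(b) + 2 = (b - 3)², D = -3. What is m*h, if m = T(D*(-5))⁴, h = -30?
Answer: -9375/203293448 ≈ -4.6116e-5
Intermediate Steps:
T(b) = 5/(-2 + (-3 + b)²) (T(b) = 5/(-2 + (b - 3)²) = 5/(-2 + (-3 + b)²))
m = 625/406586896 (m = (5/(-2 + (-3 - 3*(-5))²))⁴ = (5/(-2 + (-3 + 15)²))⁴ = (5/(-2 + 12²))⁴ = (5/(-2 + 144))⁴ = (5/142)⁴ = 625/406586896 ≈ 1.5372e-6)
m*h = (625/406586896)*(-30) = -9375/203293448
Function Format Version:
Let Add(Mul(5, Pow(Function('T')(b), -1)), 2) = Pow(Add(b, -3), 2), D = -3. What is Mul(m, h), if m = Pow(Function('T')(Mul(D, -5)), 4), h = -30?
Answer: Rational(-9375, 203293448) ≈ -4.6116e-5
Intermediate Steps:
Function('T')(b) = Mul(5, Pow(Add(-2, Pow(Add(-3, b), 2)), -1)) (Function('T')(b) = Mul(5, Pow(Add(-2, Pow(Add(b, -3), 2)), -1)) = Mul(5, Pow(Add(-2, Pow(Add(-3, b), 2)), -1)))
m = Rational(625, 406586896) (m = Pow(Mul(5, Pow(Add(-2, Pow(Add(-3, Mul(-3, -5)), 2)), -1)), 4) = Pow(Mul(5, Pow(Add(-2, Pow(Add(-3, 15), 2)), -1)), 4) = Pow(Mul(5, Pow(Add(-2, Pow(12, 2)), -1)), 4) = Pow(Mul(5, Pow(Add(-2, 144), -1)), 4) = Pow(Mul(5, Pow(142, -1)), 4) = Pow(Mul(5, Rational(1, 142)), 4) = Pow(Rational(5, 142), 4) = Rational(625, 406586896) ≈ 1.5372e-6)
Mul(m, h) = Mul(Rational(625, 406586896), -30) = Rational(-9375, 203293448)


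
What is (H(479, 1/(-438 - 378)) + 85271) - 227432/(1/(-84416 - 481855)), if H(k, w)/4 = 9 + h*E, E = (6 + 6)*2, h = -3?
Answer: 128788231091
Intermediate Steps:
E = 24 (E = 12*2 = 24)
H(k, w) = -252 (H(k, w) = 4*(9 - 3*24) = 4*(9 - 72) = 4*(-63) = -252)
(H(479, 1/(-438 - 378)) + 85271) - 227432/(1/(-84416 - 481855)) = (-252 + 85271) - 227432/(1/(-84416 - 481855)) = 85019 - 227432/(1/(-566271)) = 85019 - 227432/(-1/566271) = 85019 - 227432*(-566271) = 85019 - 1*(-128788146072) = 85019 + 128788146072 = 128788231091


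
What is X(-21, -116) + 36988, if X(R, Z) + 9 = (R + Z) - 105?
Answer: 36737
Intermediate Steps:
X(R, Z) = -114 + R + Z (X(R, Z) = -9 + ((R + Z) - 105) = -9 + (-105 + R + Z) = -114 + R + Z)
X(-21, -116) + 36988 = (-114 - 21 - 116) + 36988 = -251 + 36988 = 36737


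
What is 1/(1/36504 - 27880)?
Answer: -36504/1017731519 ≈ -3.5868e-5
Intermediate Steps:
1/(1/36504 - 27880) = 1/(-1017731519/36504) = -36504/1017731519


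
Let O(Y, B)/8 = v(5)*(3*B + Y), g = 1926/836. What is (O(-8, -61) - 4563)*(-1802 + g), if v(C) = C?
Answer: 9179987419/418 ≈ 2.1962e+7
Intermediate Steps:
g = 963/418 (g = 1926*(1/836) = 963/418 ≈ 2.3038)
O(Y, B) = 40*Y + 120*B (O(Y, B) = 8*(5*(3*B + Y)) = 8*(5*(Y + 3*B)) = 8*(5*Y + 15*B) = 40*Y + 120*B)
(O(-8, -61) - 4563)*(-1802 + g) = ((40*(-8) + 120*(-61)) - 4563)*(-1802 + 963/418) = ((-320 - 7320) - 4563)*(-752273/418) = (-7640 - 4563)*(-752273/418) = -12203*(-752273/418) = 9179987419/418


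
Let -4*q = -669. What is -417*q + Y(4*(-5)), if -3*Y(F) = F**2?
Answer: -838519/12 ≈ -69877.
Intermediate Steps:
q = 669/4 (q = -1/4*(-669) = 669/4 ≈ 167.25)
Y(F) = -F**2/3
-417*q + Y(4*(-5)) = -417*669/4 - (4*(-5))**2/3 = -278973/4 - 1/3*(-20)**2 = -278973/4 - 1/3*400 = -278973/4 - 400/3 = -838519/12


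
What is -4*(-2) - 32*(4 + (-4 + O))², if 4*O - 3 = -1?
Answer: 0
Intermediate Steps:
O = ½ (O = ¾ + (¼)*(-1) = ¾ - ¼ = ½ ≈ 0.50000)
-4*(-2) - 32*(4 + (-4 + O))² = -4*(-2) - 32*(4 + (-4 + ½))² = 8 - 32*(4 - 7/2)² = 8 - 32*(½)² = 8 - 32*¼ = 8 - 8 = 0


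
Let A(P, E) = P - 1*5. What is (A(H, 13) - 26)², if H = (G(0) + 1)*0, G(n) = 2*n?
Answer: 961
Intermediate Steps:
H = 0 (H = (2*0 + 1)*0 = (0 + 1)*0 = 1*0 = 0)
A(P, E) = -5 + P (A(P, E) = P - 5 = -5 + P)
(A(H, 13) - 26)² = ((-5 + 0) - 26)² = (-5 - 26)² = (-31)² = 961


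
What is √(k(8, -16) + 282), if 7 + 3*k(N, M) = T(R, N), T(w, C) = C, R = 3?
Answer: 11*√21/3 ≈ 16.803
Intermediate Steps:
k(N, M) = -7/3 + N/3
√(k(8, -16) + 282) = √((-7/3 + (⅓)*8) + 282) = √((-7/3 + 8/3) + 282) = √(⅓ + 282) = √(847/3) = 11*√21/3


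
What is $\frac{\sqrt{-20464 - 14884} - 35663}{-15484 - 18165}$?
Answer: $\frac{1877}{1771} - \frac{2 i \sqrt{8837}}{33649} \approx 1.0599 - 0.0055874 i$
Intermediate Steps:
$\frac{\sqrt{-20464 - 14884} - 35663}{-15484 - 18165} = \frac{\sqrt{-35348} - 35663}{-33649} = \left(2 i \sqrt{8837} - 35663\right) \left(- \frac{1}{33649}\right) = \left(-35663 + 2 i \sqrt{8837}\right) \left(- \frac{1}{33649}\right) = \frac{1877}{1771} - \frac{2 i \sqrt{8837}}{33649}$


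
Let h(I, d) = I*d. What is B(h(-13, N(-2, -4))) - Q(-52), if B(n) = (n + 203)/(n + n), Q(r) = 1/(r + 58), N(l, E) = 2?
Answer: -557/156 ≈ -3.5705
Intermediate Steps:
Q(r) = 1/(58 + r)
B(n) = (203 + n)/(2*n) (B(n) = (203 + n)/((2*n)) = (203 + n)*(1/(2*n)) = (203 + n)/(2*n))
B(h(-13, N(-2, -4))) - Q(-52) = (203 - 13*2)/(2*((-13*2))) - 1/(58 - 52) = (½)*(203 - 26)/(-26) - 1/6 = (½)*(-1/26)*177 - 1*⅙ = -177/52 - ⅙ = -557/156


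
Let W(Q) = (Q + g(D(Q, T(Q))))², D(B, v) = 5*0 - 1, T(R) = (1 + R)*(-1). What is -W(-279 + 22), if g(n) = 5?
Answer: -63504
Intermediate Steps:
T(R) = -1 - R
D(B, v) = -1 (D(B, v) = 0 - 1 = -1)
W(Q) = (5 + Q)² (W(Q) = (Q + 5)² = (5 + Q)²)
-W(-279 + 22) = -(5 + (-279 + 22))² = -(5 - 257)² = -1*(-252)² = -1*63504 = -63504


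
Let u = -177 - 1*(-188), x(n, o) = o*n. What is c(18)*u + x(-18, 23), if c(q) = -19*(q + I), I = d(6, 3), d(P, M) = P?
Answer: -5430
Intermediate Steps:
I = 6
x(n, o) = n*o
c(q) = -114 - 19*q (c(q) = -19*(q + 6) = -19*(6 + q) = -114 - 19*q)
u = 11 (u = -177 + 188 = 11)
c(18)*u + x(-18, 23) = (-114 - 19*18)*11 - 18*23 = (-114 - 342)*11 - 414 = -456*11 - 414 = -5016 - 414 = -5430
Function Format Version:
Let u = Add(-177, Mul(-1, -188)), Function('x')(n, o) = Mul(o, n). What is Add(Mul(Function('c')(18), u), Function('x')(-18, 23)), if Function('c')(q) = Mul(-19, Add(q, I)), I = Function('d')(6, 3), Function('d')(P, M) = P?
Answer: -5430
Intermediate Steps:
I = 6
Function('x')(n, o) = Mul(n, o)
Function('c')(q) = Add(-114, Mul(-19, q)) (Function('c')(q) = Mul(-19, Add(q, 6)) = Mul(-19, Add(6, q)) = Add(-114, Mul(-19, q)))
u = 11 (u = Add(-177, 188) = 11)
Add(Mul(Function('c')(18), u), Function('x')(-18, 23)) = Add(Mul(Add(-114, Mul(-19, 18)), 11), Mul(-18, 23)) = Add(Mul(Add(-114, -342), 11), -414) = Add(Mul(-456, 11), -414) = Add(-5016, -414) = -5430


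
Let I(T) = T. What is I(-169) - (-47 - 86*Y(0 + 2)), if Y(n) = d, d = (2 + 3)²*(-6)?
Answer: -13022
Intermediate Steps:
d = -150 (d = 5²*(-6) = 25*(-6) = -150)
Y(n) = -150
I(-169) - (-47 - 86*Y(0 + 2)) = -169 - (-47 - 86*(-150)) = -169 - (-47 + 12900) = -169 - 1*12853 = -169 - 12853 = -13022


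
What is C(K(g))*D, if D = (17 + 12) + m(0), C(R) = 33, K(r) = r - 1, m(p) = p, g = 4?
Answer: 957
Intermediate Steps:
K(r) = -1 + r
D = 29 (D = (17 + 12) + 0 = 29 + 0 = 29)
C(K(g))*D = 33*29 = 957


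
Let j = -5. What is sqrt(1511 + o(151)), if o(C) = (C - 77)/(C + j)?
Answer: 6*sqrt(223745)/73 ≈ 38.878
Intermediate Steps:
o(C) = (-77 + C)/(-5 + C) (o(C) = (C - 77)/(C - 5) = (-77 + C)/(-5 + C))
sqrt(1511 + o(151)) = sqrt(1511 + (-77 + 151)/(-5 + 151)) = sqrt(1511 + 74/146) = sqrt(1511 + (1/146)*74) = sqrt(1511 + 37/73) = sqrt(110340/73) = 6*sqrt(223745)/73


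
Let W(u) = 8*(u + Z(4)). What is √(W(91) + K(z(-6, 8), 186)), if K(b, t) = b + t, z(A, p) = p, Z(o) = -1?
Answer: √914 ≈ 30.232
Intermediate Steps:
W(u) = -8 + 8*u (W(u) = 8*(u - 1) = 8*(-1 + u) = -8 + 8*u)
√(W(91) + K(z(-6, 8), 186)) = √((-8 + 8*91) + (8 + 186)) = √((-8 + 728) + 194) = √(720 + 194) = √914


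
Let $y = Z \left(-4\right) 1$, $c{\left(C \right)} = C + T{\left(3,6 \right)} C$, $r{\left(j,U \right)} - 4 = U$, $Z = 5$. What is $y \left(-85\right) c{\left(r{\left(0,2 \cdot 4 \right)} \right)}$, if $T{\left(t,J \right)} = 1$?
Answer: $40800$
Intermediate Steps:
$r{\left(j,U \right)} = 4 + U$
$c{\left(C \right)} = 2 C$ ($c{\left(C \right)} = C + 1 C = C + C = 2 C$)
$y = -20$ ($y = 5 \left(-4\right) 1 = \left(-20\right) 1 = -20$)
$y \left(-85\right) c{\left(r{\left(0,2 \cdot 4 \right)} \right)} = \left(-20\right) \left(-85\right) 2 \left(4 + 2 \cdot 4\right) = 1700 \cdot 2 \left(4 + 8\right) = 1700 \cdot 2 \cdot 12 = 1700 \cdot 24 = 40800$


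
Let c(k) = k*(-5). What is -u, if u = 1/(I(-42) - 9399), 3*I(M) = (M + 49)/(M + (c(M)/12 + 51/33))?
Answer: 1515/14239639 ≈ 0.00010639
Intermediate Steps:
c(k) = -5*k
I(M) = (49 + M)/(3*(17/11 + 7*M/12)) (I(M) = ((M + 49)/(M + (-5*M/12 + 51/33)))/3 = ((49 + M)/(M + (-5*M*(1/12) + 51*(1/33))))/3 = ((49 + M)/(M + (-5*M/12 + 17/11)))/3 = ((49 + M)/(M + (17/11 - 5*M/12)))/3 = ((49 + M)/(17/11 + 7*M/12))/3 = (49 + M)/(3*(17/11 + 7*M/12)))
u = -1515/14239639 (u = 1/(44*(49 - 42)/(204 + 77*(-42)) - 9399) = 1/(44*7/(204 - 3234) - 9399) = 1/(44*7/(-3030) - 9399) = 1/(44*(-1/3030)*7 - 9399) = 1/(-154/1515 - 9399) = 1/(-14239639/1515) = -1515/14239639 ≈ -0.00010639)
-u = -1*(-1515/14239639) = 1515/14239639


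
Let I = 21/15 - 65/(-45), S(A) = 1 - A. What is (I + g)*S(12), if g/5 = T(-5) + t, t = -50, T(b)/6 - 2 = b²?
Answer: -278608/45 ≈ -6191.3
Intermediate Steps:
T(b) = 12 + 6*b²
I = 128/45 (I = 21*(1/15) - 65*(-1/45) = 7/5 + 13/9 = 128/45 ≈ 2.8444)
g = 560 (g = 5*((12 + 6*(-5)²) - 50) = 5*((12 + 6*25) - 50) = 5*((12 + 150) - 50) = 5*(162 - 50) = 5*112 = 560)
(I + g)*S(12) = (128/45 + 560)*(1 - 1*12) = 25328*(1 - 12)/45 = (25328/45)*(-11) = -278608/45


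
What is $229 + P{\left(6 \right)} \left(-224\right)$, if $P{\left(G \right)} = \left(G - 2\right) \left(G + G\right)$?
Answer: $-10523$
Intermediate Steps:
$P{\left(G \right)} = 2 G \left(-2 + G\right)$ ($P{\left(G \right)} = \left(-2 + G\right) 2 G = 2 G \left(-2 + G\right)$)
$229 + P{\left(6 \right)} \left(-224\right) = 229 + 2 \cdot 6 \left(-2 + 6\right) \left(-224\right) = 229 + 2 \cdot 6 \cdot 4 \left(-224\right) = 229 + 48 \left(-224\right) = 229 - 10752 = -10523$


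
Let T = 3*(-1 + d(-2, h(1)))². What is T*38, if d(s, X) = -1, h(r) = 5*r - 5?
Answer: 456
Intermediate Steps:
h(r) = -5 + 5*r
T = 12 (T = 3*(-1 - 1)² = 3*(-2)² = 3*4 = 12)
T*38 = 12*38 = 456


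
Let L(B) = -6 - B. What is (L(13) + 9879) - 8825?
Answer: 1035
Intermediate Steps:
(L(13) + 9879) - 8825 = ((-6 - 1*13) + 9879) - 8825 = ((-6 - 13) + 9879) - 8825 = (-19 + 9879) - 8825 = 9860 - 8825 = 1035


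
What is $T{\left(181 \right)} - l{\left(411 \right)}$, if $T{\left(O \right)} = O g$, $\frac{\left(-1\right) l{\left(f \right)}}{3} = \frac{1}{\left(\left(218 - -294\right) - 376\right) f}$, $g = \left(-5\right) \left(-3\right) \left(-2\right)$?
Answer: $- \frac{101171759}{18632} \approx -5430.0$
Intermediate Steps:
$g = -30$ ($g = 15 \left(-2\right) = -30$)
$l{\left(f \right)} = - \frac{3}{136 f}$ ($l{\left(f \right)} = - 3 \frac{1}{\left(\left(218 - -294\right) - 376\right) f} = - 3 \frac{1}{\left(\left(218 + 294\right) - 376\right) f} = - 3 \frac{1}{\left(512 - 376\right) f} = - 3 \frac{1}{136 f} = - \frac{3}{136 f}$)
$T{\left(O \right)} = - 30 O$ ($T{\left(O \right)} = O \left(-30\right) = - 30 O$)
$T{\left(181 \right)} - l{\left(411 \right)} = \left(-30\right) 181 - - \frac{3}{136 \cdot 411} = -5430 - \left(- \frac{3}{136}\right) \frac{1}{411} = -5430 - - \frac{1}{18632} = -5430 + \frac{1}{18632} = - \frac{101171759}{18632}$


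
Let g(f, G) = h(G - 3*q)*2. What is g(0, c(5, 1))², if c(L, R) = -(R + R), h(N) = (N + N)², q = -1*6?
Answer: 4194304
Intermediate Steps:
q = -6
h(N) = 4*N² (h(N) = (2*N)² = 4*N²)
c(L, R) = -2*R
g(f, G) = 8*(18 + G)² (g(f, G) = (4*(G - 3*(-6))²)*2 = (4*(G + 18)²)*2 = (4*(18 + G)²)*2 = 8*(18 + G)²)
g(0, c(5, 1))² = (8*(18 - 2*1)²)² = (8*(18 - 2)²)² = (8*16²)² = (8*256)² = 2048² = 4194304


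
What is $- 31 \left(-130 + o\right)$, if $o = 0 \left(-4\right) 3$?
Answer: $4030$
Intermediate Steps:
$o = 0$ ($o = 0 \cdot 3 = 0$)
$- 31 \left(-130 + o\right) = - 31 \left(-130 + 0\right) = \left(-31\right) \left(-130\right) = 4030$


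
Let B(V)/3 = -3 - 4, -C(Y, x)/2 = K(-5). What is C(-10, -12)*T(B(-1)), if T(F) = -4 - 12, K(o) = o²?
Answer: 800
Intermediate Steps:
C(Y, x) = -50 (C(Y, x) = -2*(-5)² = -2*25 = -50)
B(V) = -21 (B(V) = 3*(-3 - 4) = 3*(-7) = -21)
T(F) = -16
C(-10, -12)*T(B(-1)) = -50*(-16) = 800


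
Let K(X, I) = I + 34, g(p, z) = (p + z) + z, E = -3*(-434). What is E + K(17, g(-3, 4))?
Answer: 1341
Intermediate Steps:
E = 1302
g(p, z) = p + 2*z
K(X, I) = 34 + I
E + K(17, g(-3, 4)) = 1302 + (34 + (-3 + 2*4)) = 1302 + (34 + (-3 + 8)) = 1302 + (34 + 5) = 1302 + 39 = 1341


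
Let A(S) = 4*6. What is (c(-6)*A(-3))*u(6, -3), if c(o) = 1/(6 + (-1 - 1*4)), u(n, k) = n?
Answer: 144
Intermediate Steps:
A(S) = 24
c(o) = 1 (c(o) = 1/(6 + (-1 - 4)) = 1/(6 - 5) = 1/1 = 1)
(c(-6)*A(-3))*u(6, -3) = (1*24)*6 = 24*6 = 144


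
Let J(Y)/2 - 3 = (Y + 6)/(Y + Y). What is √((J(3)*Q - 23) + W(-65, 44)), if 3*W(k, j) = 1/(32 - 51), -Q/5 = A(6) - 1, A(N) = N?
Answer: I*√805809/57 ≈ 15.749*I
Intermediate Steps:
Q = -25 (Q = -5*(6 - 1) = -5*5 = -25)
J(Y) = 6 + (6 + Y)/Y (J(Y) = 6 + 2*((Y + 6)/(Y + Y)) = 6 + 2*((6 + Y)/((2*Y))) = 6 + 2*((6 + Y)*(1/(2*Y))) = 6 + 2*((6 + Y)/(2*Y)) = 6 + (6 + Y)/Y)
W(k, j) = -1/57 (W(k, j) = 1/(3*(32 - 51)) = (⅓)/(-19) = (⅓)*(-1/19) = -1/57)
√((J(3)*Q - 23) + W(-65, 44)) = √(((7 + 6/3)*(-25) - 23) - 1/57) = √(((7 + 6*(⅓))*(-25) - 23) - 1/57) = √(((7 + 2)*(-25) - 23) - 1/57) = √((9*(-25) - 23) - 1/57) = √((-225 - 23) - 1/57) = √(-248 - 1/57) = √(-14137/57) = I*√805809/57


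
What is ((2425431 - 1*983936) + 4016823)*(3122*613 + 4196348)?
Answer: 33351054394612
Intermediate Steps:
((2425431 - 1*983936) + 4016823)*(3122*613 + 4196348) = ((2425431 - 983936) + 4016823)*(1913786 + 4196348) = (1441495 + 4016823)*6110134 = 5458318*6110134 = 33351054394612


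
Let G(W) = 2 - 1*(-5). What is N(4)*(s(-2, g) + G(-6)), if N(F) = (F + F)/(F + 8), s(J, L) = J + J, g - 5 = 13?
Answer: 2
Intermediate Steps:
g = 18 (g = 5 + 13 = 18)
s(J, L) = 2*J
N(F) = 2*F/(8 + F) (N(F) = (2*F)/(8 + F) = 2*F/(8 + F))
G(W) = 7 (G(W) = 2 + 5 = 7)
N(4)*(s(-2, g) + G(-6)) = (2*4/(8 + 4))*(2*(-2) + 7) = (2*4/12)*(-4 + 7) = (2*4*(1/12))*3 = (⅔)*3 = 2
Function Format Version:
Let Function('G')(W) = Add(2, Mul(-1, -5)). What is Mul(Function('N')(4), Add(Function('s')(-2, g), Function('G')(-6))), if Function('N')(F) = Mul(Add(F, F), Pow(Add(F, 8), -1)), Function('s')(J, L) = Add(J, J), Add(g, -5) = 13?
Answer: 2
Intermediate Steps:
g = 18 (g = Add(5, 13) = 18)
Function('s')(J, L) = Mul(2, J)
Function('N')(F) = Mul(2, F, Pow(Add(8, F), -1)) (Function('N')(F) = Mul(Mul(2, F), Pow(Add(8, F), -1)) = Mul(2, F, Pow(Add(8, F), -1)))
Function('G')(W) = 7 (Function('G')(W) = Add(2, 5) = 7)
Mul(Function('N')(4), Add(Function('s')(-2, g), Function('G')(-6))) = Mul(Mul(2, 4, Pow(Add(8, 4), -1)), Add(Mul(2, -2), 7)) = Mul(Mul(2, 4, Pow(12, -1)), Add(-4, 7)) = Mul(Mul(2, 4, Rational(1, 12)), 3) = Mul(Rational(2, 3), 3) = 2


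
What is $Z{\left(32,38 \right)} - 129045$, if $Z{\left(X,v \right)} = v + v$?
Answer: $-128969$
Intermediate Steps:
$Z{\left(X,v \right)} = 2 v$
$Z{\left(32,38 \right)} - 129045 = 2 \cdot 38 - 129045 = 76 - 129045 = -128969$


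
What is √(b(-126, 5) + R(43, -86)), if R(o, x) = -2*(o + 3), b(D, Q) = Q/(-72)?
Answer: I*√13258/12 ≈ 9.5953*I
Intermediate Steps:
b(D, Q) = -Q/72 (b(D, Q) = Q*(-1/72) = -Q/72)
R(o, x) = -6 - 2*o (R(o, x) = -2*(3 + o) = -6 - 2*o)
√(b(-126, 5) + R(43, -86)) = √(-1/72*5 + (-6 - 2*43)) = √(-5/72 + (-6 - 86)) = √(-5/72 - 92) = √(-6629/72) = I*√13258/12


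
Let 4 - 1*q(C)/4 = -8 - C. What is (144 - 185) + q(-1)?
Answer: 3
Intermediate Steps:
q(C) = 48 + 4*C (q(C) = 16 - 4*(-8 - C) = 16 + (32 + 4*C) = 48 + 4*C)
(144 - 185) + q(-1) = (144 - 185) + (48 + 4*(-1)) = -41 + (48 - 4) = -41 + 44 = 3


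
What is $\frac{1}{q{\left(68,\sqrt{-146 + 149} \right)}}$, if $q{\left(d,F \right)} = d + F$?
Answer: $\frac{68}{4621} - \frac{\sqrt{3}}{4621} \approx 0.014341$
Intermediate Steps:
$q{\left(d,F \right)} = F + d$
$\frac{1}{q{\left(68,\sqrt{-146 + 149} \right)}} = \frac{1}{\sqrt{-146 + 149} + 68} = \frac{1}{\sqrt{3} + 68} = \frac{1}{68 + \sqrt{3}}$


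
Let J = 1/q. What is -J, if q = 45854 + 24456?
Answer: -1/70310 ≈ -1.4223e-5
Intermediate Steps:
q = 70310
J = 1/70310 ≈ 1.4223e-5
-J = -1*1/70310 = -1/70310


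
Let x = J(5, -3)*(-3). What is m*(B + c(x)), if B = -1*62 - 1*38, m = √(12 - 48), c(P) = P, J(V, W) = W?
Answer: -546*I ≈ -546.0*I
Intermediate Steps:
x = 9 (x = -3*(-3) = 9)
m = 6*I (m = √(-36) = 6*I ≈ 6.0*I)
B = -100 (B = -62 - 38 = -100)
m*(B + c(x)) = (6*I)*(-100 + 9) = (6*I)*(-91) = -546*I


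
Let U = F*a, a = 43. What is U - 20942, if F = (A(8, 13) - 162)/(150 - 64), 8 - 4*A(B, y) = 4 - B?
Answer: -42043/2 ≈ -21022.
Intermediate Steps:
A(B, y) = 1 + B/4 (A(B, y) = 2 - (4 - B)/4 = 2 + (-1 + B/4) = 1 + B/4)
F = -159/86 (F = ((1 + (¼)*8) - 162)/(150 - 64) = ((1 + 2) - 162)/86 = (3 - 162)*(1/86) = -159*1/86 = -159/86 ≈ -1.8488)
U = -159/2 (U = -159/86*43 = -159/2 ≈ -79.500)
U - 20942 = -159/2 - 20942 = -42043/2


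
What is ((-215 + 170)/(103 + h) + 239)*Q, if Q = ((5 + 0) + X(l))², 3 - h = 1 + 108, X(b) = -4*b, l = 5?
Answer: 57150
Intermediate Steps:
h = -106 (h = 3 - (1 + 108) = 3 - 1*109 = 3 - 109 = -106)
Q = 225 (Q = ((5 + 0) - 4*5)² = (5 - 20)² = (-15)² = 225)
((-215 + 170)/(103 + h) + 239)*Q = ((-215 + 170)/(103 - 106) + 239)*225 = (-45/(-3) + 239)*225 = (-45*(-⅓) + 239)*225 = (15 + 239)*225 = 254*225 = 57150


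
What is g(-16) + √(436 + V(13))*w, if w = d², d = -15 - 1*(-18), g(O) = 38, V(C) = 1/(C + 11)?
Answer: 38 + 3*√62790/4 ≈ 225.93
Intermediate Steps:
V(C) = 1/(11 + C)
d = 3 (d = -15 + 18 = 3)
w = 9 (w = 3² = 9)
g(-16) + √(436 + V(13))*w = 38 + √(436 + 1/(11 + 13))*9 = 38 + √(436 + 1/24)*9 = 38 + √(10465/24)*9 = 38 + (√62790/12)*9 = 38 + 3*√62790/4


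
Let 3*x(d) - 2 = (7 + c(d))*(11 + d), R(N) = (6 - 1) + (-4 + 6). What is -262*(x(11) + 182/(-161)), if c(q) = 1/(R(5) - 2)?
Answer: -4730672/345 ≈ -13712.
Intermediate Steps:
R(N) = 7 (R(N) = 5 + 2 = 7)
c(q) = ⅕ (c(q) = 1/(7 - 2) = 1/5 = ⅕)
x(d) = 406/15 + 12*d/5 (x(d) = ⅔ + ((7 + ⅕)*(11 + d))/3 = ⅔ + (36*(11 + d)/5)/3 = ⅔ + (396/5 + 36*d/5)/3 = ⅔ + (132/5 + 12*d/5) = 406/15 + 12*d/5)
-262*(x(11) + 182/(-161)) = -262*((406/15 + (12/5)*11) + 182/(-161)) = -262*((406/15 + 132/5) + 182*(-1/161)) = -262*(802/15 - 26/23) = -262*18056/345 = -4730672/345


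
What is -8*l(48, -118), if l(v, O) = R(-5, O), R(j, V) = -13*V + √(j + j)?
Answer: -12272 - 8*I*√10 ≈ -12272.0 - 25.298*I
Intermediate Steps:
R(j, V) = -13*V + √2*√j (R(j, V) = -13*V + √(2*j) = -13*V + √2*√j)
l(v, O) = -13*O + I*√10 (l(v, O) = -13*O + √2*√(-5) = -13*O + √2*(I*√5) = -13*O + I*√10)
-8*l(48, -118) = -8*(-13*(-118) + I*√10) = -8*(1534 + I*√10) = -12272 - 8*I*√10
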